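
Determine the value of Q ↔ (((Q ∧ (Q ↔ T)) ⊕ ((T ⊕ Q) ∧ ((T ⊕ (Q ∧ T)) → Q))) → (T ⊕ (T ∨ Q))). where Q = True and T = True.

Q ↔ T = True ↔ True = True
Q ∧ (Q ↔ T) = True ∧ True = True
T ⊕ Q = True ⊕ True = False
Q ∧ T = True ∧ True = True
T ⊕ (Q ∧ T) = True ⊕ True = False
(T ⊕ (Q ∧ T)) → Q = False → True = True
(T ⊕ Q) ∧ ((T ⊕ (Q ∧ T)) → Q) = False ∧ True = False
(Q ∧ (Q ↔ T)) ⊕ ((T ⊕ Q) ∧ ((T ⊕ (Q ∧ T)) → Q)) = True ⊕ False = True
T ∨ Q = True ∨ True = True
T ⊕ (T ∨ Q) = True ⊕ True = False
((Q ∧ (Q ↔ T)) ⊕ ((T ⊕ Q) ∧ ((T ⊕ (Q ∧ T)) → Q))) → (T ⊕ (T ∨ Q)) = True → False = False
Q ↔ (((Q ∧ (Q ↔ T)) ⊕ ((T ⊕ Q) ∧ ((T ⊕ (Q ∧ T)) → Q))) → (T ⊕ (T ∨ Q))) = True ↔ False = False

False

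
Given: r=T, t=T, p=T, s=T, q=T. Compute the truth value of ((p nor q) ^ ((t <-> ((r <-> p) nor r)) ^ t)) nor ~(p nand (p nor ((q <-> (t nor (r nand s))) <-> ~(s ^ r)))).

F

p nor q = T nor T = F
r <-> p = T <-> T = T
(r <-> p) nor r = T nor T = F
t <-> ((r <-> p) nor r) = T <-> F = F
(t <-> ((r <-> p) nor r)) ^ t = F ^ T = T
(p nor q) ^ ((t <-> ((r <-> p) nor r)) ^ t) = F ^ T = T
r nand s = T nand T = F
t nor (r nand s) = T nor F = F
q <-> (t nor (r nand s)) = T <-> F = F
s ^ r = T ^ T = F
~(s ^ r) = ~F = T
(q <-> (t nor (r nand s))) <-> ~(s ^ r) = F <-> T = F
p nor ((q <-> (t nor (r nand s))) <-> ~(s ^ r)) = T nor F = F
p nand (p nor ((q <-> (t nor (r nand s))) <-> ~(s ^ r))) = T nand F = T
~(p nand (p nor ((q <-> (t nor (r nand s))) <-> ~(s ^ r)))) = ~T = F
((p nor q) ^ ((t <-> ((r <-> p) nor r)) ^ t)) nor ~(p nand (p nor ((q <-> (t nor (r nand s))) <-> ~(s ^ r)))) = T nor F = F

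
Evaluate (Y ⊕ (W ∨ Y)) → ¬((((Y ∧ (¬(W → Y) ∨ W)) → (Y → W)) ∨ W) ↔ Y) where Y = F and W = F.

T

Substituting Y=F, W=F:
W ∨ Y = F ∨ F = F
Y ⊕ (W ∨ Y) = F ⊕ F = F
W → Y = F → F = T
¬(W → Y) = ¬T = F
¬(W → Y) ∨ W = F ∨ F = F
Y ∧ (¬(W → Y) ∨ W) = F ∧ F = F
Y → W = F → F = T
(Y ∧ (¬(W → Y) ∨ W)) → (Y → W) = F → T = T
((Y ∧ (¬(W → Y) ∨ W)) → (Y → W)) ∨ W = T ∨ F = T
(((Y ∧ (¬(W → Y) ∨ W)) → (Y → W)) ∨ W) ↔ Y = T ↔ F = F
¬((((Y ∧ (¬(W → Y) ∨ W)) → (Y → W)) ∨ W) ↔ Y) = ¬F = T
(Y ⊕ (W ∨ Y)) → ¬((((Y ∧ (¬(W → Y) ∨ W)) → (Y → W)) ∨ W) ↔ Y) = F → T = T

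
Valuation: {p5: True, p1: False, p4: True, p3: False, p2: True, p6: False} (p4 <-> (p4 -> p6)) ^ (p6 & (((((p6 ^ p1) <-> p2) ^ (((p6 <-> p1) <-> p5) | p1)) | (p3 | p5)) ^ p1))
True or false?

False

p4 -> p6 = True -> False = False
p4 <-> (p4 -> p6) = True <-> False = False
p6 ^ p1 = False ^ False = False
(p6 ^ p1) <-> p2 = False <-> True = False
p6 <-> p1 = False <-> False = True
(p6 <-> p1) <-> p5 = True <-> True = True
((p6 <-> p1) <-> p5) | p1 = True | False = True
((p6 ^ p1) <-> p2) ^ (((p6 <-> p1) <-> p5) | p1) = False ^ True = True
p3 | p5 = False | True = True
(((p6 ^ p1) <-> p2) ^ (((p6 <-> p1) <-> p5) | p1)) | (p3 | p5) = True | True = True
((((p6 ^ p1) <-> p2) ^ (((p6 <-> p1) <-> p5) | p1)) | (p3 | p5)) ^ p1 = True ^ False = True
p6 & (((((p6 ^ p1) <-> p2) ^ (((p6 <-> p1) <-> p5) | p1)) | (p3 | p5)) ^ p1) = False & True = False
(p4 <-> (p4 -> p6)) ^ (p6 & (((((p6 ^ p1) <-> p2) ^ (((p6 <-> p1) <-> p5) | p1)) | (p3 | p5)) ^ p1)) = False ^ False = False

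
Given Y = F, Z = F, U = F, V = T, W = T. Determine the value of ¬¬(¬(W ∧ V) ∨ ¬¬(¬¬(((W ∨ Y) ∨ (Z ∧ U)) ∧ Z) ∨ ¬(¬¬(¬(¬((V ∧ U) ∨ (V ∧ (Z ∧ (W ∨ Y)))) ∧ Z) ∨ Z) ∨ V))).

F

W ∧ V = T ∧ T = T
¬(W ∧ V) = ¬T = F
W ∨ Y = T ∨ F = T
Z ∧ U = F ∧ F = F
(W ∨ Y) ∨ (Z ∧ U) = T ∨ F = T
((W ∨ Y) ∨ (Z ∧ U)) ∧ Z = T ∧ F = F
¬(((W ∨ Y) ∨ (Z ∧ U)) ∧ Z) = ¬F = T
¬¬(((W ∨ Y) ∨ (Z ∧ U)) ∧ Z) = ¬T = F
V ∧ U = T ∧ F = F
W ∨ Y = T ∨ F = T
Z ∧ (W ∨ Y) = F ∧ T = F
V ∧ (Z ∧ (W ∨ Y)) = T ∧ F = F
(V ∧ U) ∨ (V ∧ (Z ∧ (W ∨ Y))) = F ∨ F = F
¬((V ∧ U) ∨ (V ∧ (Z ∧ (W ∨ Y)))) = ¬F = T
¬((V ∧ U) ∨ (V ∧ (Z ∧ (W ∨ Y)))) ∧ Z = T ∧ F = F
¬(¬((V ∧ U) ∨ (V ∧ (Z ∧ (W ∨ Y)))) ∧ Z) = ¬F = T
¬(¬((V ∧ U) ∨ (V ∧ (Z ∧ (W ∨ Y)))) ∧ Z) ∨ Z = T ∨ F = T
¬(¬(¬((V ∧ U) ∨ (V ∧ (Z ∧ (W ∨ Y)))) ∧ Z) ∨ Z) = ¬T = F
¬¬(¬(¬((V ∧ U) ∨ (V ∧ (Z ∧ (W ∨ Y)))) ∧ Z) ∨ Z) = ¬F = T
¬¬(¬(¬((V ∧ U) ∨ (V ∧ (Z ∧ (W ∨ Y)))) ∧ Z) ∨ Z) ∨ V = T ∨ T = T
¬(¬¬(¬(¬((V ∧ U) ∨ (V ∧ (Z ∧ (W ∨ Y)))) ∧ Z) ∨ Z) ∨ V) = ¬T = F
¬¬(((W ∨ Y) ∨ (Z ∧ U)) ∧ Z) ∨ ¬(¬¬(¬(¬((V ∧ U) ∨ (V ∧ (Z ∧ (W ∨ Y)))) ∧ Z) ∨ Z) ∨ V) = F ∨ F = F
¬(¬¬(((W ∨ Y) ∨ (Z ∧ U)) ∧ Z) ∨ ¬(¬¬(¬(¬((V ∧ U) ∨ (V ∧ (Z ∧ (W ∨ Y)))) ∧ Z) ∨ Z) ∨ V)) = ¬F = T
¬¬(¬¬(((W ∨ Y) ∨ (Z ∧ U)) ∧ Z) ∨ ¬(¬¬(¬(¬((V ∧ U) ∨ (V ∧ (Z ∧ (W ∨ Y)))) ∧ Z) ∨ Z) ∨ V)) = ¬T = F
¬(W ∧ V) ∨ ¬¬(¬¬(((W ∨ Y) ∨ (Z ∧ U)) ∧ Z) ∨ ¬(¬¬(¬(¬((V ∧ U) ∨ (V ∧ (Z ∧ (W ∨ Y)))) ∧ Z) ∨ Z) ∨ V)) = F ∨ F = F
¬(¬(W ∧ V) ∨ ¬¬(¬¬(((W ∨ Y) ∨ (Z ∧ U)) ∧ Z) ∨ ¬(¬¬(¬(¬((V ∧ U) ∨ (V ∧ (Z ∧ (W ∨ Y)))) ∧ Z) ∨ Z) ∨ V))) = ¬F = T
¬¬(¬(W ∧ V) ∨ ¬¬(¬¬(((W ∨ Y) ∨ (Z ∧ U)) ∧ Z) ∨ ¬(¬¬(¬(¬((V ∧ U) ∨ (V ∧ (Z ∧ (W ∨ Y)))) ∧ Z) ∨ Z) ∨ V))) = ¬T = F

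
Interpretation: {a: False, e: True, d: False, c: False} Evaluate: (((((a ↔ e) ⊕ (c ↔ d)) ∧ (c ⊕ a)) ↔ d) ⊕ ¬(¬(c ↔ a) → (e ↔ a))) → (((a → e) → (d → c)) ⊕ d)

True

a ↔ e = False ↔ True = False
c ↔ d = False ↔ False = True
(a ↔ e) ⊕ (c ↔ d) = False ⊕ True = True
c ⊕ a = False ⊕ False = False
((a ↔ e) ⊕ (c ↔ d)) ∧ (c ⊕ a) = True ∧ False = False
(((a ↔ e) ⊕ (c ↔ d)) ∧ (c ⊕ a)) ↔ d = False ↔ False = True
c ↔ a = False ↔ False = True
¬(c ↔ a) = ¬True = False
e ↔ a = True ↔ False = False
¬(c ↔ a) → (e ↔ a) = False → False = True
¬(¬(c ↔ a) → (e ↔ a)) = ¬True = False
((((a ↔ e) ⊕ (c ↔ d)) ∧ (c ⊕ a)) ↔ d) ⊕ ¬(¬(c ↔ a) → (e ↔ a)) = True ⊕ False = True
a → e = False → True = True
d → c = False → False = True
(a → e) → (d → c) = True → True = True
((a → e) → (d → c)) ⊕ d = True ⊕ False = True
(((((a ↔ e) ⊕ (c ↔ d)) ∧ (c ⊕ a)) ↔ d) ⊕ ¬(¬(c ↔ a) → (e ↔ a))) → (((a → e) → (d → c)) ⊕ d) = True → True = True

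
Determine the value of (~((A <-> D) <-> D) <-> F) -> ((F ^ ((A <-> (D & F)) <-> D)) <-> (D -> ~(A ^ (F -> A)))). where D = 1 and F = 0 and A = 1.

0

Substituting D=1, F=0, A=1:
A <-> D = 1 <-> 1 = 1
(A <-> D) <-> D = 1 <-> 1 = 1
~((A <-> D) <-> D) = ~1 = 0
~((A <-> D) <-> D) <-> F = 0 <-> 0 = 1
D & F = 1 & 0 = 0
A <-> (D & F) = 1 <-> 0 = 0
(A <-> (D & F)) <-> D = 0 <-> 1 = 0
F ^ ((A <-> (D & F)) <-> D) = 0 ^ 0 = 0
F -> A = 0 -> 1 = 1
A ^ (F -> A) = 1 ^ 1 = 0
~(A ^ (F -> A)) = ~0 = 1
D -> ~(A ^ (F -> A)) = 1 -> 1 = 1
(F ^ ((A <-> (D & F)) <-> D)) <-> (D -> ~(A ^ (F -> A))) = 0 <-> 1 = 0
(~((A <-> D) <-> D) <-> F) -> ((F ^ ((A <-> (D & F)) <-> D)) <-> (D -> ~(A ^ (F -> A)))) = 1 -> 0 = 0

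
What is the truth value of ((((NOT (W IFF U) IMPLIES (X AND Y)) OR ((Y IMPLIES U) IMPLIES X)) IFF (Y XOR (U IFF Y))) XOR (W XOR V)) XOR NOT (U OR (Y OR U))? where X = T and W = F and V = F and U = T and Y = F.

F

W IFF U = F IFF T = F
NOT (W IFF U) = NOT F = T
X AND Y = T AND F = F
NOT (W IFF U) IMPLIES (X AND Y) = T IMPLIES F = F
Y IMPLIES U = F IMPLIES T = T
(Y IMPLIES U) IMPLIES X = T IMPLIES T = T
(NOT (W IFF U) IMPLIES (X AND Y)) OR ((Y IMPLIES U) IMPLIES X) = F OR T = T
U IFF Y = T IFF F = F
Y XOR (U IFF Y) = F XOR F = F
((NOT (W IFF U) IMPLIES (X AND Y)) OR ((Y IMPLIES U) IMPLIES X)) IFF (Y XOR (U IFF Y)) = T IFF F = F
W XOR V = F XOR F = F
(((NOT (W IFF U) IMPLIES (X AND Y)) OR ((Y IMPLIES U) IMPLIES X)) IFF (Y XOR (U IFF Y))) XOR (W XOR V) = F XOR F = F
Y OR U = F OR T = T
U OR (Y OR U) = T OR T = T
NOT (U OR (Y OR U)) = NOT T = F
((((NOT (W IFF U) IMPLIES (X AND Y)) OR ((Y IMPLIES U) IMPLIES X)) IFF (Y XOR (U IFF Y))) XOR (W XOR V)) XOR NOT (U OR (Y OR U)) = F XOR F = F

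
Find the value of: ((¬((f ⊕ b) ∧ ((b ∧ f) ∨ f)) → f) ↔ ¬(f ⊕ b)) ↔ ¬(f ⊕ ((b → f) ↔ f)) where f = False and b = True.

f ⊕ b = False ⊕ True = True
b ∧ f = True ∧ False = False
(b ∧ f) ∨ f = False ∨ False = False
(f ⊕ b) ∧ ((b ∧ f) ∨ f) = True ∧ False = False
¬((f ⊕ b) ∧ ((b ∧ f) ∨ f)) = ¬False = True
¬((f ⊕ b) ∧ ((b ∧ f) ∨ f)) → f = True → False = False
f ⊕ b = False ⊕ True = True
¬(f ⊕ b) = ¬True = False
(¬((f ⊕ b) ∧ ((b ∧ f) ∨ f)) → f) ↔ ¬(f ⊕ b) = False ↔ False = True
b → f = True → False = False
(b → f) ↔ f = False ↔ False = True
f ⊕ ((b → f) ↔ f) = False ⊕ True = True
¬(f ⊕ ((b → f) ↔ f)) = ¬True = False
((¬((f ⊕ b) ∧ ((b ∧ f) ∨ f)) → f) ↔ ¬(f ⊕ b)) ↔ ¬(f ⊕ ((b → f) ↔ f)) = True ↔ False = False

False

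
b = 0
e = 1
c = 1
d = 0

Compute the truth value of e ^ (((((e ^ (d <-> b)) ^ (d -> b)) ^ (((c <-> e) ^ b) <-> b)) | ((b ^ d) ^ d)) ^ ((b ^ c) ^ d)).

1

d <-> b = 0 <-> 0 = 1
e ^ (d <-> b) = 1 ^ 1 = 0
d -> b = 0 -> 0 = 1
(e ^ (d <-> b)) ^ (d -> b) = 0 ^ 1 = 1
c <-> e = 1 <-> 1 = 1
(c <-> e) ^ b = 1 ^ 0 = 1
((c <-> e) ^ b) <-> b = 1 <-> 0 = 0
((e ^ (d <-> b)) ^ (d -> b)) ^ (((c <-> e) ^ b) <-> b) = 1 ^ 0 = 1
b ^ d = 0 ^ 0 = 0
(b ^ d) ^ d = 0 ^ 0 = 0
(((e ^ (d <-> b)) ^ (d -> b)) ^ (((c <-> e) ^ b) <-> b)) | ((b ^ d) ^ d) = 1 | 0 = 1
b ^ c = 0 ^ 1 = 1
(b ^ c) ^ d = 1 ^ 0 = 1
((((e ^ (d <-> b)) ^ (d -> b)) ^ (((c <-> e) ^ b) <-> b)) | ((b ^ d) ^ d)) ^ ((b ^ c) ^ d) = 1 ^ 1 = 0
e ^ (((((e ^ (d <-> b)) ^ (d -> b)) ^ (((c <-> e) ^ b) <-> b)) | ((b ^ d) ^ d)) ^ ((b ^ c) ^ d)) = 1 ^ 0 = 1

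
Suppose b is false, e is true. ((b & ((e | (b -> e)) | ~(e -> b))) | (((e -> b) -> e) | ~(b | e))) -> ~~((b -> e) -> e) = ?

T

b -> e = F -> T = T
e | (b -> e) = T | T = T
e -> b = T -> F = F
~(e -> b) = ~F = T
(e | (b -> e)) | ~(e -> b) = T | T = T
b & ((e | (b -> e)) | ~(e -> b)) = F & T = F
e -> b = T -> F = F
(e -> b) -> e = F -> T = T
b | e = F | T = T
~(b | e) = ~T = F
((e -> b) -> e) | ~(b | e) = T | F = T
(b & ((e | (b -> e)) | ~(e -> b))) | (((e -> b) -> e) | ~(b | e)) = F | T = T
b -> e = F -> T = T
(b -> e) -> e = T -> T = T
~((b -> e) -> e) = ~T = F
~~((b -> e) -> e) = ~F = T
((b & ((e | (b -> e)) | ~(e -> b))) | (((e -> b) -> e) | ~(b | e))) -> ~~((b -> e) -> e) = T -> T = T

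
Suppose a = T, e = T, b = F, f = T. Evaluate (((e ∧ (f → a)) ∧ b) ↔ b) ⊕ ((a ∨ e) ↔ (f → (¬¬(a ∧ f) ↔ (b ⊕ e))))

F

Substituting a=T, e=T, b=F, f=T:
f → a = T → T = T
e ∧ (f → a) = T ∧ T = T
(e ∧ (f → a)) ∧ b = T ∧ F = F
((e ∧ (f → a)) ∧ b) ↔ b = F ↔ F = T
a ∨ e = T ∨ T = T
a ∧ f = T ∧ T = T
¬(a ∧ f) = ¬T = F
¬¬(a ∧ f) = ¬F = T
b ⊕ e = F ⊕ T = T
¬¬(a ∧ f) ↔ (b ⊕ e) = T ↔ T = T
f → (¬¬(a ∧ f) ↔ (b ⊕ e)) = T → T = T
(a ∨ e) ↔ (f → (¬¬(a ∧ f) ↔ (b ⊕ e))) = T ↔ T = T
(((e ∧ (f → a)) ∧ b) ↔ b) ⊕ ((a ∨ e) ↔ (f → (¬¬(a ∧ f) ↔ (b ⊕ e)))) = T ⊕ T = F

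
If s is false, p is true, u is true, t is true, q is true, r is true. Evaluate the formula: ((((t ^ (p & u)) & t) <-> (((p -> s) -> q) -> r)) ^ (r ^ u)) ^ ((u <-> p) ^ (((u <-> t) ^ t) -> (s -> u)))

0

p & u = 1 & 1 = 1
t ^ (p & u) = 1 ^ 1 = 0
(t ^ (p & u)) & t = 0 & 1 = 0
p -> s = 1 -> 0 = 0
(p -> s) -> q = 0 -> 1 = 1
((p -> s) -> q) -> r = 1 -> 1 = 1
((t ^ (p & u)) & t) <-> (((p -> s) -> q) -> r) = 0 <-> 1 = 0
r ^ u = 1 ^ 1 = 0
(((t ^ (p & u)) & t) <-> (((p -> s) -> q) -> r)) ^ (r ^ u) = 0 ^ 0 = 0
u <-> p = 1 <-> 1 = 1
u <-> t = 1 <-> 1 = 1
(u <-> t) ^ t = 1 ^ 1 = 0
s -> u = 0 -> 1 = 1
((u <-> t) ^ t) -> (s -> u) = 0 -> 1 = 1
(u <-> p) ^ (((u <-> t) ^ t) -> (s -> u)) = 1 ^ 1 = 0
((((t ^ (p & u)) & t) <-> (((p -> s) -> q) -> r)) ^ (r ^ u)) ^ ((u <-> p) ^ (((u <-> t) ^ t) -> (s -> u))) = 0 ^ 0 = 0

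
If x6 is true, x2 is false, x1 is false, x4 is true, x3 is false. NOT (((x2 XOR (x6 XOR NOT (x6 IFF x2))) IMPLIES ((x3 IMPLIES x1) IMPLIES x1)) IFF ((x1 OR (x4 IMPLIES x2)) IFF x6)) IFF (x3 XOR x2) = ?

F

Substituting x6=T, x2=F, x1=F, x4=T, x3=F:
x6 IFF x2 = T IFF F = F
NOT (x6 IFF x2) = NOT F = T
x6 XOR NOT (x6 IFF x2) = T XOR T = F
x2 XOR (x6 XOR NOT (x6 IFF x2)) = F XOR F = F
x3 IMPLIES x1 = F IMPLIES F = T
(x3 IMPLIES x1) IMPLIES x1 = T IMPLIES F = F
(x2 XOR (x6 XOR NOT (x6 IFF x2))) IMPLIES ((x3 IMPLIES x1) IMPLIES x1) = F IMPLIES F = T
x4 IMPLIES x2 = T IMPLIES F = F
x1 OR (x4 IMPLIES x2) = F OR F = F
(x1 OR (x4 IMPLIES x2)) IFF x6 = F IFF T = F
((x2 XOR (x6 XOR NOT (x6 IFF x2))) IMPLIES ((x3 IMPLIES x1) IMPLIES x1)) IFF ((x1 OR (x4 IMPLIES x2)) IFF x6) = T IFF F = F
NOT (((x2 XOR (x6 XOR NOT (x6 IFF x2))) IMPLIES ((x3 IMPLIES x1) IMPLIES x1)) IFF ((x1 OR (x4 IMPLIES x2)) IFF x6)) = NOT F = T
x3 XOR x2 = F XOR F = F
NOT (((x2 XOR (x6 XOR NOT (x6 IFF x2))) IMPLIES ((x3 IMPLIES x1) IMPLIES x1)) IFF ((x1 OR (x4 IMPLIES x2)) IFF x6)) IFF (x3 XOR x2) = T IFF F = F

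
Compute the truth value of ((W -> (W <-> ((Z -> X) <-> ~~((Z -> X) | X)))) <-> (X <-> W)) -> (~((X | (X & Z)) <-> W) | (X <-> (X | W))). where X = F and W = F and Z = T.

Z -> X = T -> F = F
Z -> X = T -> F = F
(Z -> X) | X = F | F = F
~((Z -> X) | X) = ~F = T
~~((Z -> X) | X) = ~T = F
(Z -> X) <-> ~~((Z -> X) | X) = F <-> F = T
W <-> ((Z -> X) <-> ~~((Z -> X) | X)) = F <-> T = F
W -> (W <-> ((Z -> X) <-> ~~((Z -> X) | X))) = F -> F = T
X <-> W = F <-> F = T
(W -> (W <-> ((Z -> X) <-> ~~((Z -> X) | X)))) <-> (X <-> W) = T <-> T = T
X & Z = F & T = F
X | (X & Z) = F | F = F
(X | (X & Z)) <-> W = F <-> F = T
~((X | (X & Z)) <-> W) = ~T = F
X | W = F | F = F
X <-> (X | W) = F <-> F = T
~((X | (X & Z)) <-> W) | (X <-> (X | W)) = F | T = T
((W -> (W <-> ((Z -> X) <-> ~~((Z -> X) | X)))) <-> (X <-> W)) -> (~((X | (X & Z)) <-> W) | (X <-> (X | W))) = T -> T = T

T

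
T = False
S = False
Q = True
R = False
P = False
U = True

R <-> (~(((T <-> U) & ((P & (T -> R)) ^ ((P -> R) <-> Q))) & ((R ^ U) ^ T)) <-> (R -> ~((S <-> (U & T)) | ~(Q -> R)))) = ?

Substituting T=False, S=False, Q=True, R=False, P=False, U=True:
T <-> U = False <-> True = False
T -> R = False -> False = True
P & (T -> R) = False & True = False
P -> R = False -> False = True
(P -> R) <-> Q = True <-> True = True
(P & (T -> R)) ^ ((P -> R) <-> Q) = False ^ True = True
(T <-> U) & ((P & (T -> R)) ^ ((P -> R) <-> Q)) = False & True = False
R ^ U = False ^ True = True
(R ^ U) ^ T = True ^ False = True
((T <-> U) & ((P & (T -> R)) ^ ((P -> R) <-> Q))) & ((R ^ U) ^ T) = False & True = False
~(((T <-> U) & ((P & (T -> R)) ^ ((P -> R) <-> Q))) & ((R ^ U) ^ T)) = ~False = True
U & T = True & False = False
S <-> (U & T) = False <-> False = True
Q -> R = True -> False = False
~(Q -> R) = ~False = True
(S <-> (U & T)) | ~(Q -> R) = True | True = True
~((S <-> (U & T)) | ~(Q -> R)) = ~True = False
R -> ~((S <-> (U & T)) | ~(Q -> R)) = False -> False = True
~(((T <-> U) & ((P & (T -> R)) ^ ((P -> R) <-> Q))) & ((R ^ U) ^ T)) <-> (R -> ~((S <-> (U & T)) | ~(Q -> R))) = True <-> True = True
R <-> (~(((T <-> U) & ((P & (T -> R)) ^ ((P -> R) <-> Q))) & ((R ^ U) ^ T)) <-> (R -> ~((S <-> (U & T)) | ~(Q -> R)))) = False <-> True = False

False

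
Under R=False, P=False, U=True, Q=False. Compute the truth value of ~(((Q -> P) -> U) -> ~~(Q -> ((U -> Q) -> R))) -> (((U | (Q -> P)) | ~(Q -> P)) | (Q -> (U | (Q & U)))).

True

Q -> P = False -> False = True
(Q -> P) -> U = True -> True = True
U -> Q = True -> False = False
(U -> Q) -> R = False -> False = True
Q -> ((U -> Q) -> R) = False -> True = True
~(Q -> ((U -> Q) -> R)) = ~True = False
~~(Q -> ((U -> Q) -> R)) = ~False = True
((Q -> P) -> U) -> ~~(Q -> ((U -> Q) -> R)) = True -> True = True
~(((Q -> P) -> U) -> ~~(Q -> ((U -> Q) -> R))) = ~True = False
Q -> P = False -> False = True
U | (Q -> P) = True | True = True
Q -> P = False -> False = True
~(Q -> P) = ~True = False
(U | (Q -> P)) | ~(Q -> P) = True | False = True
Q & U = False & True = False
U | (Q & U) = True | False = True
Q -> (U | (Q & U)) = False -> True = True
((U | (Q -> P)) | ~(Q -> P)) | (Q -> (U | (Q & U))) = True | True = True
~(((Q -> P) -> U) -> ~~(Q -> ((U -> Q) -> R))) -> (((U | (Q -> P)) | ~(Q -> P)) | (Q -> (U | (Q & U)))) = False -> True = True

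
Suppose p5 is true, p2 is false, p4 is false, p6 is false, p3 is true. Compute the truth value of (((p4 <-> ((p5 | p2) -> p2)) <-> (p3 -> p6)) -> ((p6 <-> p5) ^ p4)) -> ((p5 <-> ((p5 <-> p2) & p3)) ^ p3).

p5 | p2 = 1 | 0 = 1
(p5 | p2) -> p2 = 1 -> 0 = 0
p4 <-> ((p5 | p2) -> p2) = 0 <-> 0 = 1
p3 -> p6 = 1 -> 0 = 0
(p4 <-> ((p5 | p2) -> p2)) <-> (p3 -> p6) = 1 <-> 0 = 0
p6 <-> p5 = 0 <-> 1 = 0
(p6 <-> p5) ^ p4 = 0 ^ 0 = 0
((p4 <-> ((p5 | p2) -> p2)) <-> (p3 -> p6)) -> ((p6 <-> p5) ^ p4) = 0 -> 0 = 1
p5 <-> p2 = 1 <-> 0 = 0
(p5 <-> p2) & p3 = 0 & 1 = 0
p5 <-> ((p5 <-> p2) & p3) = 1 <-> 0 = 0
(p5 <-> ((p5 <-> p2) & p3)) ^ p3 = 0 ^ 1 = 1
(((p4 <-> ((p5 | p2) -> p2)) <-> (p3 -> p6)) -> ((p6 <-> p5) ^ p4)) -> ((p5 <-> ((p5 <-> p2) & p3)) ^ p3) = 1 -> 1 = 1

1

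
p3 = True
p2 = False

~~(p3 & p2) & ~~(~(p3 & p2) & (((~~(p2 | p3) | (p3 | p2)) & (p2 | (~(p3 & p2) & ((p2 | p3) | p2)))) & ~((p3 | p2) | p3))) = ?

p3 & p2 = True & False = False
~(p3 & p2) = ~False = True
~~(p3 & p2) = ~True = False
p3 & p2 = True & False = False
~(p3 & p2) = ~False = True
p2 | p3 = False | True = True
~(p2 | p3) = ~True = False
~~(p2 | p3) = ~False = True
p3 | p2 = True | False = True
~~(p2 | p3) | (p3 | p2) = True | True = True
p3 & p2 = True & False = False
~(p3 & p2) = ~False = True
p2 | p3 = False | True = True
(p2 | p3) | p2 = True | False = True
~(p3 & p2) & ((p2 | p3) | p2) = True & True = True
p2 | (~(p3 & p2) & ((p2 | p3) | p2)) = False | True = True
(~~(p2 | p3) | (p3 | p2)) & (p2 | (~(p3 & p2) & ((p2 | p3) | p2))) = True & True = True
p3 | p2 = True | False = True
(p3 | p2) | p3 = True | True = True
~((p3 | p2) | p3) = ~True = False
((~~(p2 | p3) | (p3 | p2)) & (p2 | (~(p3 & p2) & ((p2 | p3) | p2)))) & ~((p3 | p2) | p3) = True & False = False
~(p3 & p2) & (((~~(p2 | p3) | (p3 | p2)) & (p2 | (~(p3 & p2) & ((p2 | p3) | p2)))) & ~((p3 | p2) | p3)) = True & False = False
~(~(p3 & p2) & (((~~(p2 | p3) | (p3 | p2)) & (p2 | (~(p3 & p2) & ((p2 | p3) | p2)))) & ~((p3 | p2) | p3))) = ~False = True
~~(~(p3 & p2) & (((~~(p2 | p3) | (p3 | p2)) & (p2 | (~(p3 & p2) & ((p2 | p3) | p2)))) & ~((p3 | p2) | p3))) = ~True = False
~~(p3 & p2) & ~~(~(p3 & p2) & (((~~(p2 | p3) | (p3 | p2)) & (p2 | (~(p3 & p2) & ((p2 | p3) | p2)))) & ~((p3 | p2) | p3))) = False & False = False

False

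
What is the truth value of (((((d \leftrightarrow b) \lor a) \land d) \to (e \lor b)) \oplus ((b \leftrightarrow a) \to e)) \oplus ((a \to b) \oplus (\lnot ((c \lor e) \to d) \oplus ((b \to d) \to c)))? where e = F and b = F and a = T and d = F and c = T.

d \leftrightarrow b = F \leftrightarrow F = T
(d \leftrightarrow b) \lor a = T \lor T = T
((d \leftrightarrow b) \lor a) \land d = T \land F = F
e \lor b = F \lor F = F
(((d \leftrightarrow b) \lor a) \land d) \to (e \lor b) = F \to F = T
b \leftrightarrow a = F \leftrightarrow T = F
(b \leftrightarrow a) \to e = F \to F = T
((((d \leftrightarrow b) \lor a) \land d) \to (e \lor b)) \oplus ((b \leftrightarrow a) \to e) = T \oplus T = F
a \to b = T \to F = F
c \lor e = T \lor F = T
(c \lor e) \to d = T \to F = F
\lnot ((c \lor e) \to d) = \lnot F = T
b \to d = F \to F = T
(b \to d) \to c = T \to T = T
\lnot ((c \lor e) \to d) \oplus ((b \to d) \to c) = T \oplus T = F
(a \to b) \oplus (\lnot ((c \lor e) \to d) \oplus ((b \to d) \to c)) = F \oplus F = F
(((((d \leftrightarrow b) \lor a) \land d) \to (e \lor b)) \oplus ((b \leftrightarrow a) \to e)) \oplus ((a \to b) \oplus (\lnot ((c \lor e) \to d) \oplus ((b \to d) \to c))) = F \oplus F = F

F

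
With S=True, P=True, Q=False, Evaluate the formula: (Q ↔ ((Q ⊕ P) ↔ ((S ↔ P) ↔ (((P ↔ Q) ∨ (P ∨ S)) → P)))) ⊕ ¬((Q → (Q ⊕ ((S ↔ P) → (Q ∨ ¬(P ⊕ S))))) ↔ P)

False

Substituting S=True, P=True, Q=False:
Q ⊕ P = False ⊕ True = True
S ↔ P = True ↔ True = True
P ↔ Q = True ↔ False = False
P ∨ S = True ∨ True = True
(P ↔ Q) ∨ (P ∨ S) = False ∨ True = True
((P ↔ Q) ∨ (P ∨ S)) → P = True → True = True
(S ↔ P) ↔ (((P ↔ Q) ∨ (P ∨ S)) → P) = True ↔ True = True
(Q ⊕ P) ↔ ((S ↔ P) ↔ (((P ↔ Q) ∨ (P ∨ S)) → P)) = True ↔ True = True
Q ↔ ((Q ⊕ P) ↔ ((S ↔ P) ↔ (((P ↔ Q) ∨ (P ∨ S)) → P))) = False ↔ True = False
S ↔ P = True ↔ True = True
P ⊕ S = True ⊕ True = False
¬(P ⊕ S) = ¬False = True
Q ∨ ¬(P ⊕ S) = False ∨ True = True
(S ↔ P) → (Q ∨ ¬(P ⊕ S)) = True → True = True
Q ⊕ ((S ↔ P) → (Q ∨ ¬(P ⊕ S))) = False ⊕ True = True
Q → (Q ⊕ ((S ↔ P) → (Q ∨ ¬(P ⊕ S)))) = False → True = True
(Q → (Q ⊕ ((S ↔ P) → (Q ∨ ¬(P ⊕ S))))) ↔ P = True ↔ True = True
¬((Q → (Q ⊕ ((S ↔ P) → (Q ∨ ¬(P ⊕ S))))) ↔ P) = ¬True = False
(Q ↔ ((Q ⊕ P) ↔ ((S ↔ P) ↔ (((P ↔ Q) ∨ (P ∨ S)) → P)))) ⊕ ¬((Q → (Q ⊕ ((S ↔ P) → (Q ∨ ¬(P ⊕ S))))) ↔ P) = False ⊕ False = False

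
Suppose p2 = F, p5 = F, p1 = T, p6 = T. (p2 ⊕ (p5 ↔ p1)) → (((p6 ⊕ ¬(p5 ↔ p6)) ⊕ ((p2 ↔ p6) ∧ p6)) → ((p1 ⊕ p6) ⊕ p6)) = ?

p5 ↔ p1 = F ↔ T = F
p2 ⊕ (p5 ↔ p1) = F ⊕ F = F
p5 ↔ p6 = F ↔ T = F
¬(p5 ↔ p6) = ¬F = T
p6 ⊕ ¬(p5 ↔ p6) = T ⊕ T = F
p2 ↔ p6 = F ↔ T = F
(p2 ↔ p6) ∧ p6 = F ∧ T = F
(p6 ⊕ ¬(p5 ↔ p6)) ⊕ ((p2 ↔ p6) ∧ p6) = F ⊕ F = F
p1 ⊕ p6 = T ⊕ T = F
(p1 ⊕ p6) ⊕ p6 = F ⊕ T = T
((p6 ⊕ ¬(p5 ↔ p6)) ⊕ ((p2 ↔ p6) ∧ p6)) → ((p1 ⊕ p6) ⊕ p6) = F → T = T
(p2 ⊕ (p5 ↔ p1)) → (((p6 ⊕ ¬(p5 ↔ p6)) ⊕ ((p2 ↔ p6) ∧ p6)) → ((p1 ⊕ p6) ⊕ p6)) = F → T = T

T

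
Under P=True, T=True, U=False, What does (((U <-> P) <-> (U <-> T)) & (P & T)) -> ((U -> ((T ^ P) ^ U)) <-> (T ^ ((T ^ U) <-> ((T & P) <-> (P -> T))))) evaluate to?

U <-> P = False <-> True = False
U <-> T = False <-> True = False
(U <-> P) <-> (U <-> T) = False <-> False = True
P & T = True & True = True
((U <-> P) <-> (U <-> T)) & (P & T) = True & True = True
T ^ P = True ^ True = False
(T ^ P) ^ U = False ^ False = False
U -> ((T ^ P) ^ U) = False -> False = True
T ^ U = True ^ False = True
T & P = True & True = True
P -> T = True -> True = True
(T & P) <-> (P -> T) = True <-> True = True
(T ^ U) <-> ((T & P) <-> (P -> T)) = True <-> True = True
T ^ ((T ^ U) <-> ((T & P) <-> (P -> T))) = True ^ True = False
(U -> ((T ^ P) ^ U)) <-> (T ^ ((T ^ U) <-> ((T & P) <-> (P -> T)))) = True <-> False = False
(((U <-> P) <-> (U <-> T)) & (P & T)) -> ((U -> ((T ^ P) ^ U)) <-> (T ^ ((T ^ U) <-> ((T & P) <-> (P -> T))))) = True -> False = False

False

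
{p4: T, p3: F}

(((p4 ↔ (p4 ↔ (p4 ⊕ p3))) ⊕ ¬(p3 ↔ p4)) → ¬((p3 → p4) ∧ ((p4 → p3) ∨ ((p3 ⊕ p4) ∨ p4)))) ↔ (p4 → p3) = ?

F

p4 ⊕ p3 = T ⊕ F = T
p4 ↔ (p4 ⊕ p3) = T ↔ T = T
p4 ↔ (p4 ↔ (p4 ⊕ p3)) = T ↔ T = T
p3 ↔ p4 = F ↔ T = F
¬(p3 ↔ p4) = ¬F = T
(p4 ↔ (p4 ↔ (p4 ⊕ p3))) ⊕ ¬(p3 ↔ p4) = T ⊕ T = F
p3 → p4 = F → T = T
p4 → p3 = T → F = F
p3 ⊕ p4 = F ⊕ T = T
(p3 ⊕ p4) ∨ p4 = T ∨ T = T
(p4 → p3) ∨ ((p3 ⊕ p4) ∨ p4) = F ∨ T = T
(p3 → p4) ∧ ((p4 → p3) ∨ ((p3 ⊕ p4) ∨ p4)) = T ∧ T = T
¬((p3 → p4) ∧ ((p4 → p3) ∨ ((p3 ⊕ p4) ∨ p4))) = ¬T = F
((p4 ↔ (p4 ↔ (p4 ⊕ p3))) ⊕ ¬(p3 ↔ p4)) → ¬((p3 → p4) ∧ ((p4 → p3) ∨ ((p3 ⊕ p4) ∨ p4))) = F → F = T
p4 → p3 = T → F = F
(((p4 ↔ (p4 ↔ (p4 ⊕ p3))) ⊕ ¬(p3 ↔ p4)) → ¬((p3 → p4) ∧ ((p4 → p3) ∨ ((p3 ⊕ p4) ∨ p4)))) ↔ (p4 → p3) = T ↔ F = F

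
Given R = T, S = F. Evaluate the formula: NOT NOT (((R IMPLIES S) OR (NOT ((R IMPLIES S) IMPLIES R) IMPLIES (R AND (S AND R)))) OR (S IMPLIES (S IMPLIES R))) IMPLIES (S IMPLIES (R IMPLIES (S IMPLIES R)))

R IMPLIES S = T IMPLIES F = F
R IMPLIES S = T IMPLIES F = F
(R IMPLIES S) IMPLIES R = F IMPLIES T = T
NOT ((R IMPLIES S) IMPLIES R) = NOT T = F
S AND R = F AND T = F
R AND (S AND R) = T AND F = F
NOT ((R IMPLIES S) IMPLIES R) IMPLIES (R AND (S AND R)) = F IMPLIES F = T
(R IMPLIES S) OR (NOT ((R IMPLIES S) IMPLIES R) IMPLIES (R AND (S AND R))) = F OR T = T
S IMPLIES R = F IMPLIES T = T
S IMPLIES (S IMPLIES R) = F IMPLIES T = T
((R IMPLIES S) OR (NOT ((R IMPLIES S) IMPLIES R) IMPLIES (R AND (S AND R)))) OR (S IMPLIES (S IMPLIES R)) = T OR T = T
NOT (((R IMPLIES S) OR (NOT ((R IMPLIES S) IMPLIES R) IMPLIES (R AND (S AND R)))) OR (S IMPLIES (S IMPLIES R))) = NOT T = F
NOT NOT (((R IMPLIES S) OR (NOT ((R IMPLIES S) IMPLIES R) IMPLIES (R AND (S AND R)))) OR (S IMPLIES (S IMPLIES R))) = NOT F = T
S IMPLIES R = F IMPLIES T = T
R IMPLIES (S IMPLIES R) = T IMPLIES T = T
S IMPLIES (R IMPLIES (S IMPLIES R)) = F IMPLIES T = T
NOT NOT (((R IMPLIES S) OR (NOT ((R IMPLIES S) IMPLIES R) IMPLIES (R AND (S AND R)))) OR (S IMPLIES (S IMPLIES R))) IMPLIES (S IMPLIES (R IMPLIES (S IMPLIES R))) = T IMPLIES T = T

T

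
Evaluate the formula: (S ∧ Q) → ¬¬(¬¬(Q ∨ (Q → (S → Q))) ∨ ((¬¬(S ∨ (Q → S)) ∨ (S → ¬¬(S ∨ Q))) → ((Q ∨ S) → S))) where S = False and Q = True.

Substituting S=False, Q=True:
S ∧ Q = False ∧ True = False
S → Q = False → True = True
Q → (S → Q) = True → True = True
Q ∨ (Q → (S → Q)) = True ∨ True = True
¬(Q ∨ (Q → (S → Q))) = ¬True = False
¬¬(Q ∨ (Q → (S → Q))) = ¬False = True
Q → S = True → False = False
S ∨ (Q → S) = False ∨ False = False
¬(S ∨ (Q → S)) = ¬False = True
¬¬(S ∨ (Q → S)) = ¬True = False
S ∨ Q = False ∨ True = True
¬(S ∨ Q) = ¬True = False
¬¬(S ∨ Q) = ¬False = True
S → ¬¬(S ∨ Q) = False → True = True
¬¬(S ∨ (Q → S)) ∨ (S → ¬¬(S ∨ Q)) = False ∨ True = True
Q ∨ S = True ∨ False = True
(Q ∨ S) → S = True → False = False
(¬¬(S ∨ (Q → S)) ∨ (S → ¬¬(S ∨ Q))) → ((Q ∨ S) → S) = True → False = False
¬¬(Q ∨ (Q → (S → Q))) ∨ ((¬¬(S ∨ (Q → S)) ∨ (S → ¬¬(S ∨ Q))) → ((Q ∨ S) → S)) = True ∨ False = True
¬(¬¬(Q ∨ (Q → (S → Q))) ∨ ((¬¬(S ∨ (Q → S)) ∨ (S → ¬¬(S ∨ Q))) → ((Q ∨ S) → S))) = ¬True = False
¬¬(¬¬(Q ∨ (Q → (S → Q))) ∨ ((¬¬(S ∨ (Q → S)) ∨ (S → ¬¬(S ∨ Q))) → ((Q ∨ S) → S))) = ¬False = True
(S ∧ Q) → ¬¬(¬¬(Q ∨ (Q → (S → Q))) ∨ ((¬¬(S ∨ (Q → S)) ∨ (S → ¬¬(S ∨ Q))) → ((Q ∨ S) → S))) = False → True = True

True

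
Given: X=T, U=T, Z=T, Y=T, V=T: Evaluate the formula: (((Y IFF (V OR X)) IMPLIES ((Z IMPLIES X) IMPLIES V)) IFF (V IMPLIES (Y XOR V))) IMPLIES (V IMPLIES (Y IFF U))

Substituting X=T, U=T, Z=T, Y=T, V=T:
V OR X = T OR T = T
Y IFF (V OR X) = T IFF T = T
Z IMPLIES X = T IMPLIES T = T
(Z IMPLIES X) IMPLIES V = T IMPLIES T = T
(Y IFF (V OR X)) IMPLIES ((Z IMPLIES X) IMPLIES V) = T IMPLIES T = T
Y XOR V = T XOR T = F
V IMPLIES (Y XOR V) = T IMPLIES F = F
((Y IFF (V OR X)) IMPLIES ((Z IMPLIES X) IMPLIES V)) IFF (V IMPLIES (Y XOR V)) = T IFF F = F
Y IFF U = T IFF T = T
V IMPLIES (Y IFF U) = T IMPLIES T = T
(((Y IFF (V OR X)) IMPLIES ((Z IMPLIES X) IMPLIES V)) IFF (V IMPLIES (Y XOR V))) IMPLIES (V IMPLIES (Y IFF U)) = F IMPLIES T = T

T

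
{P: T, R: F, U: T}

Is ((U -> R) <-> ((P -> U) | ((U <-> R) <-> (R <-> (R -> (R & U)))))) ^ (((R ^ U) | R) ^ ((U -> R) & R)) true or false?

U -> R = T -> F = F
P -> U = T -> T = T
U <-> R = T <-> F = F
R & U = F & T = F
R -> (R & U) = F -> F = T
R <-> (R -> (R & U)) = F <-> T = F
(U <-> R) <-> (R <-> (R -> (R & U))) = F <-> F = T
(P -> U) | ((U <-> R) <-> (R <-> (R -> (R & U)))) = T | T = T
(U -> R) <-> ((P -> U) | ((U <-> R) <-> (R <-> (R -> (R & U))))) = F <-> T = F
R ^ U = F ^ T = T
(R ^ U) | R = T | F = T
U -> R = T -> F = F
(U -> R) & R = F & F = F
((R ^ U) | R) ^ ((U -> R) & R) = T ^ F = T
((U -> R) <-> ((P -> U) | ((U <-> R) <-> (R <-> (R -> (R & U)))))) ^ (((R ^ U) | R) ^ ((U -> R) & R)) = F ^ T = T

T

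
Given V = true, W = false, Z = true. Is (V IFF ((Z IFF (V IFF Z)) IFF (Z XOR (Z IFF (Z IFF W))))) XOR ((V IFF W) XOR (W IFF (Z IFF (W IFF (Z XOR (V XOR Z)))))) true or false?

V IFF Z = true IFF true = true
Z IFF (V IFF Z) = true IFF true = true
Z IFF W = true IFF false = false
Z IFF (Z IFF W) = true IFF false = false
Z XOR (Z IFF (Z IFF W)) = true XOR false = true
(Z IFF (V IFF Z)) IFF (Z XOR (Z IFF (Z IFF W))) = true IFF true = true
V IFF ((Z IFF (V IFF Z)) IFF (Z XOR (Z IFF (Z IFF W)))) = true IFF true = true
V IFF W = true IFF false = false
V XOR Z = true XOR true = false
Z XOR (V XOR Z) = true XOR false = true
W IFF (Z XOR (V XOR Z)) = false IFF true = false
Z IFF (W IFF (Z XOR (V XOR Z))) = true IFF false = false
W IFF (Z IFF (W IFF (Z XOR (V XOR Z)))) = false IFF false = true
(V IFF W) XOR (W IFF (Z IFF (W IFF (Z XOR (V XOR Z))))) = false XOR true = true
(V IFF ((Z IFF (V IFF Z)) IFF (Z XOR (Z IFF (Z IFF W))))) XOR ((V IFF W) XOR (W IFF (Z IFF (W IFF (Z XOR (V XOR Z)))))) = true XOR true = false

false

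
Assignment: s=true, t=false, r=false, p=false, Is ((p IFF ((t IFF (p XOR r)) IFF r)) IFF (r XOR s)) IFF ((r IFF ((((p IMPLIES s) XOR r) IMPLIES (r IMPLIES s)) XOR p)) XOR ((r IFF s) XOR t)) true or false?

false

p XOR r = false XOR false = false
t IFF (p XOR r) = false IFF false = true
(t IFF (p XOR r)) IFF r = true IFF false = false
p IFF ((t IFF (p XOR r)) IFF r) = false IFF false = true
r XOR s = false XOR true = true
(p IFF ((t IFF (p XOR r)) IFF r)) IFF (r XOR s) = true IFF true = true
p IMPLIES s = false IMPLIES true = true
(p IMPLIES s) XOR r = true XOR false = true
r IMPLIES s = false IMPLIES true = true
((p IMPLIES s) XOR r) IMPLIES (r IMPLIES s) = true IMPLIES true = true
(((p IMPLIES s) XOR r) IMPLIES (r IMPLIES s)) XOR p = true XOR false = true
r IFF ((((p IMPLIES s) XOR r) IMPLIES (r IMPLIES s)) XOR p) = false IFF true = false
r IFF s = false IFF true = false
(r IFF s) XOR t = false XOR false = false
(r IFF ((((p IMPLIES s) XOR r) IMPLIES (r IMPLIES s)) XOR p)) XOR ((r IFF s) XOR t) = false XOR false = false
((p IFF ((t IFF (p XOR r)) IFF r)) IFF (r XOR s)) IFF ((r IFF ((((p IMPLIES s) XOR r) IMPLIES (r IMPLIES s)) XOR p)) XOR ((r IFF s) XOR t)) = true IFF false = false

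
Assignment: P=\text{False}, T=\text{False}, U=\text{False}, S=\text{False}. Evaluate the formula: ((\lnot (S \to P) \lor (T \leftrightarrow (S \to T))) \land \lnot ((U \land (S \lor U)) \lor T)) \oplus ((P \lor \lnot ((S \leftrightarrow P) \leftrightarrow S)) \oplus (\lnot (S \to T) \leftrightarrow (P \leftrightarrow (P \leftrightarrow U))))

S \to P = \text{False} \to \text{False} = \text{True}
\lnot (S \to P) = \lnot \text{True} = \text{False}
S \to T = \text{False} \to \text{False} = \text{True}
T \leftrightarrow (S \to T) = \text{False} \leftrightarrow \text{True} = \text{False}
\lnot (S \to P) \lor (T \leftrightarrow (S \to T)) = \text{False} \lor \text{False} = \text{False}
S \lor U = \text{False} \lor \text{False} = \text{False}
U \land (S \lor U) = \text{False} \land \text{False} = \text{False}
(U \land (S \lor U)) \lor T = \text{False} \lor \text{False} = \text{False}
\lnot ((U \land (S \lor U)) \lor T) = \lnot \text{False} = \text{True}
(\lnot (S \to P) \lor (T \leftrightarrow (S \to T))) \land \lnot ((U \land (S \lor U)) \lor T) = \text{False} \land \text{True} = \text{False}
S \leftrightarrow P = \text{False} \leftrightarrow \text{False} = \text{True}
(S \leftrightarrow P) \leftrightarrow S = \text{True} \leftrightarrow \text{False} = \text{False}
\lnot ((S \leftrightarrow P) \leftrightarrow S) = \lnot \text{False} = \text{True}
P \lor \lnot ((S \leftrightarrow P) \leftrightarrow S) = \text{False} \lor \text{True} = \text{True}
S \to T = \text{False} \to \text{False} = \text{True}
\lnot (S \to T) = \lnot \text{True} = \text{False}
P \leftrightarrow U = \text{False} \leftrightarrow \text{False} = \text{True}
P \leftrightarrow (P \leftrightarrow U) = \text{False} \leftrightarrow \text{True} = \text{False}
\lnot (S \to T) \leftrightarrow (P \leftrightarrow (P \leftrightarrow U)) = \text{False} \leftrightarrow \text{False} = \text{True}
(P \lor \lnot ((S \leftrightarrow P) \leftrightarrow S)) \oplus (\lnot (S \to T) \leftrightarrow (P \leftrightarrow (P \leftrightarrow U))) = \text{True} \oplus \text{True} = \text{False}
((\lnot (S \to P) \lor (T \leftrightarrow (S \to T))) \land \lnot ((U \land (S \lor U)) \lor T)) \oplus ((P \lor \lnot ((S \leftrightarrow P) \leftrightarrow S)) \oplus (\lnot (S \to T) \leftrightarrow (P \leftrightarrow (P \leftrightarrow U)))) = \text{False} \oplus \text{False} = \text{False}

\text{False}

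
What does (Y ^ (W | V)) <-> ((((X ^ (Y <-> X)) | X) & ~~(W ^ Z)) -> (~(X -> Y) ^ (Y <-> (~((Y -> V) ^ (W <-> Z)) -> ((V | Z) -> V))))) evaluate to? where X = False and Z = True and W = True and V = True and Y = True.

False

W | V = True | True = True
Y ^ (W | V) = True ^ True = False
Y <-> X = True <-> False = False
X ^ (Y <-> X) = False ^ False = False
(X ^ (Y <-> X)) | X = False | False = False
W ^ Z = True ^ True = False
~(W ^ Z) = ~False = True
~~(W ^ Z) = ~True = False
((X ^ (Y <-> X)) | X) & ~~(W ^ Z) = False & False = False
X -> Y = False -> True = True
~(X -> Y) = ~True = False
Y -> V = True -> True = True
W <-> Z = True <-> True = True
(Y -> V) ^ (W <-> Z) = True ^ True = False
~((Y -> V) ^ (W <-> Z)) = ~False = True
V | Z = True | True = True
(V | Z) -> V = True -> True = True
~((Y -> V) ^ (W <-> Z)) -> ((V | Z) -> V) = True -> True = True
Y <-> (~((Y -> V) ^ (W <-> Z)) -> ((V | Z) -> V)) = True <-> True = True
~(X -> Y) ^ (Y <-> (~((Y -> V) ^ (W <-> Z)) -> ((V | Z) -> V))) = False ^ True = True
(((X ^ (Y <-> X)) | X) & ~~(W ^ Z)) -> (~(X -> Y) ^ (Y <-> (~((Y -> V) ^ (W <-> Z)) -> ((V | Z) -> V)))) = False -> True = True
(Y ^ (W | V)) <-> ((((X ^ (Y <-> X)) | X) & ~~(W ^ Z)) -> (~(X -> Y) ^ (Y <-> (~((Y -> V) ^ (W <-> Z)) -> ((V | Z) -> V))))) = False <-> True = False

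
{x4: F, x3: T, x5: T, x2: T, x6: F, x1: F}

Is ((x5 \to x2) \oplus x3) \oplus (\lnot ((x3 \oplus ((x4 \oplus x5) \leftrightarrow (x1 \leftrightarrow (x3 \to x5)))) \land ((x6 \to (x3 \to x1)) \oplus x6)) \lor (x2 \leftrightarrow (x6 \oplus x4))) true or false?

F

x5 \to x2 = T \to T = T
(x5 \to x2) \oplus x3 = T \oplus T = F
x4 \oplus x5 = F \oplus T = T
x3 \to x5 = T \to T = T
x1 \leftrightarrow (x3 \to x5) = F \leftrightarrow T = F
(x4 \oplus x5) \leftrightarrow (x1 \leftrightarrow (x3 \to x5)) = T \leftrightarrow F = F
x3 \oplus ((x4 \oplus x5) \leftrightarrow (x1 \leftrightarrow (x3 \to x5))) = T \oplus F = T
x3 \to x1 = T \to F = F
x6 \to (x3 \to x1) = F \to F = T
(x6 \to (x3 \to x1)) \oplus x6 = T \oplus F = T
(x3 \oplus ((x4 \oplus x5) \leftrightarrow (x1 \leftrightarrow (x3 \to x5)))) \land ((x6 \to (x3 \to x1)) \oplus x6) = T \land T = T
\lnot ((x3 \oplus ((x4 \oplus x5) \leftrightarrow (x1 \leftrightarrow (x3 \to x5)))) \land ((x6 \to (x3 \to x1)) \oplus x6)) = \lnot T = F
x6 \oplus x4 = F \oplus F = F
x2 \leftrightarrow (x6 \oplus x4) = T \leftrightarrow F = F
\lnot ((x3 \oplus ((x4 \oplus x5) \leftrightarrow (x1 \leftrightarrow (x3 \to x5)))) \land ((x6 \to (x3 \to x1)) \oplus x6)) \lor (x2 \leftrightarrow (x6 \oplus x4)) = F \lor F = F
((x5 \to x2) \oplus x3) \oplus (\lnot ((x3 \oplus ((x4 \oplus x5) \leftrightarrow (x1 \leftrightarrow (x3 \to x5)))) \land ((x6 \to (x3 \to x1)) \oplus x6)) \lor (x2 \leftrightarrow (x6 \oplus x4))) = F \oplus F = F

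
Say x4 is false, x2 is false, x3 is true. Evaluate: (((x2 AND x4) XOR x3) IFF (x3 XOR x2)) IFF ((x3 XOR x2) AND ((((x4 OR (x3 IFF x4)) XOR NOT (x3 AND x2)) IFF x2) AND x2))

false

x2 AND x4 = false AND false = false
(x2 AND x4) XOR x3 = false XOR true = true
x3 XOR x2 = true XOR false = true
((x2 AND x4) XOR x3) IFF (x3 XOR x2) = true IFF true = true
x3 XOR x2 = true XOR false = true
x3 IFF x4 = true IFF false = false
x4 OR (x3 IFF x4) = false OR false = false
x3 AND x2 = true AND false = false
NOT (x3 AND x2) = NOT false = true
(x4 OR (x3 IFF x4)) XOR NOT (x3 AND x2) = false XOR true = true
((x4 OR (x3 IFF x4)) XOR NOT (x3 AND x2)) IFF x2 = true IFF false = false
(((x4 OR (x3 IFF x4)) XOR NOT (x3 AND x2)) IFF x2) AND x2 = false AND false = false
(x3 XOR x2) AND ((((x4 OR (x3 IFF x4)) XOR NOT (x3 AND x2)) IFF x2) AND x2) = true AND false = false
(((x2 AND x4) XOR x3) IFF (x3 XOR x2)) IFF ((x3 XOR x2) AND ((((x4 OR (x3 IFF x4)) XOR NOT (x3 AND x2)) IFF x2) AND x2)) = true IFF false = false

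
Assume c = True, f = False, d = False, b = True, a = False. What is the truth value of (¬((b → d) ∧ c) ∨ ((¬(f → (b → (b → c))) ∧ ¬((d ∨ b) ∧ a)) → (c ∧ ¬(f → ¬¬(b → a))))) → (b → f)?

False

b → d = True → False = False
(b → d) ∧ c = False ∧ True = False
¬((b → d) ∧ c) = ¬False = True
b → c = True → True = True
b → (b → c) = True → True = True
f → (b → (b → c)) = False → True = True
¬(f → (b → (b → c))) = ¬True = False
d ∨ b = False ∨ True = True
(d ∨ b) ∧ a = True ∧ False = False
¬((d ∨ b) ∧ a) = ¬False = True
¬(f → (b → (b → c))) ∧ ¬((d ∨ b) ∧ a) = False ∧ True = False
b → a = True → False = False
¬(b → a) = ¬False = True
¬¬(b → a) = ¬True = False
f → ¬¬(b → a) = False → False = True
¬(f → ¬¬(b → a)) = ¬True = False
c ∧ ¬(f → ¬¬(b → a)) = True ∧ False = False
(¬(f → (b → (b → c))) ∧ ¬((d ∨ b) ∧ a)) → (c ∧ ¬(f → ¬¬(b → a))) = False → False = True
¬((b → d) ∧ c) ∨ ((¬(f → (b → (b → c))) ∧ ¬((d ∨ b) ∧ a)) → (c ∧ ¬(f → ¬¬(b → a)))) = True ∨ True = True
b → f = True → False = False
(¬((b → d) ∧ c) ∨ ((¬(f → (b → (b → c))) ∧ ¬((d ∨ b) ∧ a)) → (c ∧ ¬(f → ¬¬(b → a))))) → (b → f) = True → False = False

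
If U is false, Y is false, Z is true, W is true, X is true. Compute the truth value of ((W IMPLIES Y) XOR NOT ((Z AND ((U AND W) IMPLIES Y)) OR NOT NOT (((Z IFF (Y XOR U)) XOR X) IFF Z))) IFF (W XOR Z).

T

W IMPLIES Y = T IMPLIES F = F
U AND W = F AND T = F
(U AND W) IMPLIES Y = F IMPLIES F = T
Z AND ((U AND W) IMPLIES Y) = T AND T = T
Y XOR U = F XOR F = F
Z IFF (Y XOR U) = T IFF F = F
(Z IFF (Y XOR U)) XOR X = F XOR T = T
((Z IFF (Y XOR U)) XOR X) IFF Z = T IFF T = T
NOT (((Z IFF (Y XOR U)) XOR X) IFF Z) = NOT T = F
NOT NOT (((Z IFF (Y XOR U)) XOR X) IFF Z) = NOT F = T
(Z AND ((U AND W) IMPLIES Y)) OR NOT NOT (((Z IFF (Y XOR U)) XOR X) IFF Z) = T OR T = T
NOT ((Z AND ((U AND W) IMPLIES Y)) OR NOT NOT (((Z IFF (Y XOR U)) XOR X) IFF Z)) = NOT T = F
(W IMPLIES Y) XOR NOT ((Z AND ((U AND W) IMPLIES Y)) OR NOT NOT (((Z IFF (Y XOR U)) XOR X) IFF Z)) = F XOR F = F
W XOR Z = T XOR T = F
((W IMPLIES Y) XOR NOT ((Z AND ((U AND W) IMPLIES Y)) OR NOT NOT (((Z IFF (Y XOR U)) XOR X) IFF Z))) IFF (W XOR Z) = F IFF F = T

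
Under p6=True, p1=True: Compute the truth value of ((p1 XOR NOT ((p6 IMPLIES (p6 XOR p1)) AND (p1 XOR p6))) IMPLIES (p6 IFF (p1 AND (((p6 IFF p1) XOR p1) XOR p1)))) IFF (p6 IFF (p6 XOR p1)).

p6 XOR p1 = True XOR True = False
p6 IMPLIES (p6 XOR p1) = True IMPLIES False = False
p1 XOR p6 = True XOR True = False
(p6 IMPLIES (p6 XOR p1)) AND (p1 XOR p6) = False AND False = False
NOT ((p6 IMPLIES (p6 XOR p1)) AND (p1 XOR p6)) = NOT False = True
p1 XOR NOT ((p6 IMPLIES (p6 XOR p1)) AND (p1 XOR p6)) = True XOR True = False
p6 IFF p1 = True IFF True = True
(p6 IFF p1) XOR p1 = True XOR True = False
((p6 IFF p1) XOR p1) XOR p1 = False XOR True = True
p1 AND (((p6 IFF p1) XOR p1) XOR p1) = True AND True = True
p6 IFF (p1 AND (((p6 IFF p1) XOR p1) XOR p1)) = True IFF True = True
(p1 XOR NOT ((p6 IMPLIES (p6 XOR p1)) AND (p1 XOR p6))) IMPLIES (p6 IFF (p1 AND (((p6 IFF p1) XOR p1) XOR p1))) = False IMPLIES True = True
p6 XOR p1 = True XOR True = False
p6 IFF (p6 XOR p1) = True IFF False = False
((p1 XOR NOT ((p6 IMPLIES (p6 XOR p1)) AND (p1 XOR p6))) IMPLIES (p6 IFF (p1 AND (((p6 IFF p1) XOR p1) XOR p1)))) IFF (p6 IFF (p6 XOR p1)) = True IFF False = False

False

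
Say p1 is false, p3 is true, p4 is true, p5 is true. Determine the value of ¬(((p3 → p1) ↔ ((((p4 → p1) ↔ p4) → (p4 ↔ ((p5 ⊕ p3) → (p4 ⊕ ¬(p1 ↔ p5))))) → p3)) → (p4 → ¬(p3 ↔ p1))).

Substituting p1=F, p3=T, p4=T, p5=T:
p3 → p1 = T → F = F
p4 → p1 = T → F = F
(p4 → p1) ↔ p4 = F ↔ T = F
p5 ⊕ p3 = T ⊕ T = F
p1 ↔ p5 = F ↔ T = F
¬(p1 ↔ p5) = ¬F = T
p4 ⊕ ¬(p1 ↔ p5) = T ⊕ T = F
(p5 ⊕ p3) → (p4 ⊕ ¬(p1 ↔ p5)) = F → F = T
p4 ↔ ((p5 ⊕ p3) → (p4 ⊕ ¬(p1 ↔ p5))) = T ↔ T = T
((p4 → p1) ↔ p4) → (p4 ↔ ((p5 ⊕ p3) → (p4 ⊕ ¬(p1 ↔ p5)))) = F → T = T
(((p4 → p1) ↔ p4) → (p4 ↔ ((p5 ⊕ p3) → (p4 ⊕ ¬(p1 ↔ p5))))) → p3 = T → T = T
(p3 → p1) ↔ ((((p4 → p1) ↔ p4) → (p4 ↔ ((p5 ⊕ p3) → (p4 ⊕ ¬(p1 ↔ p5))))) → p3) = F ↔ T = F
p3 ↔ p1 = T ↔ F = F
¬(p3 ↔ p1) = ¬F = T
p4 → ¬(p3 ↔ p1) = T → T = T
((p3 → p1) ↔ ((((p4 → p1) ↔ p4) → (p4 ↔ ((p5 ⊕ p3) → (p4 ⊕ ¬(p1 ↔ p5))))) → p3)) → (p4 → ¬(p3 ↔ p1)) = F → T = T
¬(((p3 → p1) ↔ ((((p4 → p1) ↔ p4) → (p4 ↔ ((p5 ⊕ p3) → (p4 ⊕ ¬(p1 ↔ p5))))) → p3)) → (p4 → ¬(p3 ↔ p1))) = ¬T = F

F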